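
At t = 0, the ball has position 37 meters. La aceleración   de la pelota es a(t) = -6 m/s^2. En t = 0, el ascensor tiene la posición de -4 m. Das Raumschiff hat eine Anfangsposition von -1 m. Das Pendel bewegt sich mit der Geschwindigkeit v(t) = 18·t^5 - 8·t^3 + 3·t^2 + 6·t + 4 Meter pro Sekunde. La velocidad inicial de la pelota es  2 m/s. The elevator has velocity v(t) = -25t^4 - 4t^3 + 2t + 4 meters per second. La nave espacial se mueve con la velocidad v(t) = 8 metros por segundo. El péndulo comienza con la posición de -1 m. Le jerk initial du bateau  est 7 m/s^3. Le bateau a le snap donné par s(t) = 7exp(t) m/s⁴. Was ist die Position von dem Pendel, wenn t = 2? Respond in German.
Um dies zu lösen, müssen wir 1 Stammfunktion unserer Gleichung für die Geschwindigkeit v(t) = 18·t^5 - 8·t^3 + 3·t^2 + 6·t + 4 finden. Die Stammfunktion von der Geschwindigkeit ist die Position. Mit x(0) = -1 erhalten wir x(t) = 3·t^6 - 2·t^4 + t^3 + 3·t^2 + 4·t - 1. Aus der Gleichung für die Position x(t) = 3·t^6 - 2·t^4 + t^3 + 3·t^2 + 4·t - 1, setzen wir t = 2 ein und erhalten x = 187.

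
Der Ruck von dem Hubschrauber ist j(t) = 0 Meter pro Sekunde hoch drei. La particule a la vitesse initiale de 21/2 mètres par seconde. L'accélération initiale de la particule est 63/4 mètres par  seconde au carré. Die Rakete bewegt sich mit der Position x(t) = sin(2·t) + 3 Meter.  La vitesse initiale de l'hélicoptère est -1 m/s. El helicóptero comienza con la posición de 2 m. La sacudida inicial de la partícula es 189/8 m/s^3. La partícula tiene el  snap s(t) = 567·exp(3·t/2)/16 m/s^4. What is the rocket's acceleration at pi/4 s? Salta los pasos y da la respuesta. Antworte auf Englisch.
a(pi/4) = -4.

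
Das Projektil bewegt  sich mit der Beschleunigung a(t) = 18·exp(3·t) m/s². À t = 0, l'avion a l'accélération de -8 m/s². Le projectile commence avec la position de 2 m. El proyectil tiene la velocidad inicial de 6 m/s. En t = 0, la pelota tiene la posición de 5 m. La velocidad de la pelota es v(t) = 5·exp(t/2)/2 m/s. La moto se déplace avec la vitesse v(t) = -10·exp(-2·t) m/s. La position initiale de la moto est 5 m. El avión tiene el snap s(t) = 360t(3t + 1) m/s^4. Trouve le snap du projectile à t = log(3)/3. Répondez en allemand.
Um dies zu lösen, müssen wir 2 Ableitungen unserer Gleichung für die Beschleunigung a(t) = 18·exp(3·t) nehmen. Mit d/dt von a(t) finden wir j(t) = 54·exp(3·t). Die Ableitung von dem Ruck ergibt den Snap: s(t) = 162·exp(3·t). Aus der Gleichung für den Snap s(t) = 162·exp(3·t), setzen wir t = log(3)/3 ein und erhalten s = 486.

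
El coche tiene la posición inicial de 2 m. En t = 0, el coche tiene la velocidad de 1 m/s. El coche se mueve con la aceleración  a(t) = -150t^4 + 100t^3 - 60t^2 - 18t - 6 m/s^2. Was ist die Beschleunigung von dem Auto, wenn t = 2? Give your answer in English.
We have acceleration a(t) = -150·t^4 + 100·t^3 - 60·t^2 - 18·t - 6. Substituting t = 2: a(2) = -1882.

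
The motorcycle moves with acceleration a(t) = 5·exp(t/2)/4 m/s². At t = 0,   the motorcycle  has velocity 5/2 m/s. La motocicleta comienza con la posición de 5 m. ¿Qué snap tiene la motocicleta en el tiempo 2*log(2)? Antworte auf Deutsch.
Ausgehend von der Beschleunigung a(t) = 5·exp(t/2)/4, nehmen wir 2 Ableitungen. Durch Ableiten von der Beschleunigung erhalten wir den Ruck: j(t) = 5·exp(t/2)/8. Durch Ableiten von dem Ruck erhalten wir den Snap: s(t) = 5·exp(t/2)/16. Mit s(t) = 5·exp(t/2)/16 und Einsetzen von t = 2*log(2), finden wir s = 5/8.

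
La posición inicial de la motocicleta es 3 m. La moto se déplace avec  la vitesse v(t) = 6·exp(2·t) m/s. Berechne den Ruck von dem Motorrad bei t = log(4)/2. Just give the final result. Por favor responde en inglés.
The jerk at t = log(4)/2 is j = 96.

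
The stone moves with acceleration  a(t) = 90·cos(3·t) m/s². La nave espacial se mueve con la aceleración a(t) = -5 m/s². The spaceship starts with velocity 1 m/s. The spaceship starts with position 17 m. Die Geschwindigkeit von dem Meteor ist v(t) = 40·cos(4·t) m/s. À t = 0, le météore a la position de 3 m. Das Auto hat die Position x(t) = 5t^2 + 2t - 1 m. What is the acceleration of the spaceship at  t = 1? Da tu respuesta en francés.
En utilisant a(t) = -5 et en substituant t = 1, nous trouvons a = -5.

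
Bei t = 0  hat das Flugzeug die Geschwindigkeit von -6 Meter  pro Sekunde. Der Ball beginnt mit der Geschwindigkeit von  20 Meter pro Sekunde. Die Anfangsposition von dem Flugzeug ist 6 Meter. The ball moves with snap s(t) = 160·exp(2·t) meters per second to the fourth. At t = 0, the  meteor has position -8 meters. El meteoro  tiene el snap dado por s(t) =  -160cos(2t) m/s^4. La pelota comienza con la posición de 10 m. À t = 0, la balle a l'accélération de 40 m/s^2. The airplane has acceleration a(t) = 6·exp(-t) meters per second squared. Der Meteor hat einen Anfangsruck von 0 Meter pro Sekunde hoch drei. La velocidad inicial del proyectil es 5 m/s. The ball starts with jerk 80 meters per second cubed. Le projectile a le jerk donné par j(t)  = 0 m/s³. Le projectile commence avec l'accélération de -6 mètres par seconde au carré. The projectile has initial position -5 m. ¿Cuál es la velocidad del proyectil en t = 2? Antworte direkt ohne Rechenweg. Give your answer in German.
Bei t = 2, v = -7.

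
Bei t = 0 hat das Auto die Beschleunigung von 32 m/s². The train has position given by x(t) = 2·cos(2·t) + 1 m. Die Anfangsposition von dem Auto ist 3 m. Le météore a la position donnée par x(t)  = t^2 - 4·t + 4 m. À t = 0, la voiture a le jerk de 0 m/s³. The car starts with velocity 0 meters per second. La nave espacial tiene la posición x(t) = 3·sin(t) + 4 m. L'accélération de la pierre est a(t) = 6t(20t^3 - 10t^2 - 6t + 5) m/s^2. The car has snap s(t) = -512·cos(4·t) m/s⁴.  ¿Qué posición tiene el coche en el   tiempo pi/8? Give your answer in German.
Ausgehend von dem Snap s(t) = -512·cos(4·t), nehmen wir 4 Stammfunktionen. Die Stammfunktion von dem Snap, mit j(0) = 0, ergibt den Ruck: j(t) = -128·sin(4·t). Das Integral von dem Ruck, mit a(0) = 32, ergibt die Beschleunigung: a(t) = 32·cos(4·t). Durch Integration von der Beschleunigung und Verwendung der Anfangsbedingung v(0) = 0, erhalten wir v(t) = 8·sin(4·t). Die Stammfunktion von der Geschwindigkeit, mit x(0) = 3, ergibt die Position: x(t) = 5 - 2·cos(4·t). Wir haben die Position x(t) = 5 - 2·cos(4·t). Durch Einsetzen von t = pi/8: x(pi/8) = 5.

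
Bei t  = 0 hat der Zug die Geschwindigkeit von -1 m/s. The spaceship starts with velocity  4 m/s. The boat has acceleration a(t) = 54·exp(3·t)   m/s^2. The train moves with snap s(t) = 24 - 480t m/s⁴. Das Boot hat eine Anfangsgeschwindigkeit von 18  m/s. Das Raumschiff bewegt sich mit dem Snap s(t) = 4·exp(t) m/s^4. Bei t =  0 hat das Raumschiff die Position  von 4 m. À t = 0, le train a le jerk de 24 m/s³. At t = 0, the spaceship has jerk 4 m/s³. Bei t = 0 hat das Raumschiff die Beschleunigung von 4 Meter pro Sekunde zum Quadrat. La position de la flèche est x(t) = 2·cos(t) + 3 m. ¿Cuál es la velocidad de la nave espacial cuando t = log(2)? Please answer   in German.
Um dies zu lösen, müssen wir 3 Integrale unserer Gleichung für den Snap s(t) = 4·exp(t) finden. Mit ∫s(t)dt und Anwendung von j(0) = 4, finden wir j(t) = 4·exp(t). Das Integral von dem Ruck, mit a(0) = 4, ergibt die Beschleunigung: a(t) = 4·exp(t). Mit ∫a(t)dt und Anwendung von v(0) = 4, finden wir v(t) = 4·exp(t). Aus der Gleichung für die Geschwindigkeit v(t) = 4·exp(t), setzen wir t = log(2) ein und erhalten v = 8.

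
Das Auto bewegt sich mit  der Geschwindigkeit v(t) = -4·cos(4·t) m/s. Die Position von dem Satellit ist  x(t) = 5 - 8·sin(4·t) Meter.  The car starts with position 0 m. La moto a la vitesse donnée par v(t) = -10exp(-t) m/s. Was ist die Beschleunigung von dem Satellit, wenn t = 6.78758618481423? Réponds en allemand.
Um dies zu lösen, müssen wir 2 Ableitungen unserer Gleichung für die Position x(t) = 5 - 8·sin(4·t) nehmen. Mit d/dt von x(t) finden wir v(t) = -32·cos(4·t). Mit d/dt von v(t) finden wir a(t) = 128·sin(4·t). Aus der Gleichung für die Beschleunigung a(t) = 128·sin(4·t), setzen wir t = 6.78758618481423 ein und erhalten a = 115.434403252782.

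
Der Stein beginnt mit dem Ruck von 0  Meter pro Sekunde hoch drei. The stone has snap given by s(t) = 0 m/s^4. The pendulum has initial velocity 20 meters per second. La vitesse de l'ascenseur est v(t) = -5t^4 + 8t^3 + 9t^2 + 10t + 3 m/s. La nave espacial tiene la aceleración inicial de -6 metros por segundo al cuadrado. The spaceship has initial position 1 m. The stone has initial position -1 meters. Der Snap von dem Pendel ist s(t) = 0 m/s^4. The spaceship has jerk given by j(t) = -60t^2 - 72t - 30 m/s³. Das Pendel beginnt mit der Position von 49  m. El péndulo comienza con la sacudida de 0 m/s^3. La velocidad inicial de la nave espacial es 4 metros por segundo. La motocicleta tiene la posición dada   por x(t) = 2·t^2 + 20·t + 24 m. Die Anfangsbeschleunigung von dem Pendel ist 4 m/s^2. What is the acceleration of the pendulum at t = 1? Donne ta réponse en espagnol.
Debemos encontrar la integral de nuestra ecuación del snap s(t) = 0 2 veces. La integral del snap, con j(0) = 0, da la sacudida: j(t) = 0. La antiderivada de la sacudida, con a(0) = 4, da la aceleración: a(t) = 4. Tenemos la aceleración a(t) = 4. Sustituyendo t = 1: a(1) = 4.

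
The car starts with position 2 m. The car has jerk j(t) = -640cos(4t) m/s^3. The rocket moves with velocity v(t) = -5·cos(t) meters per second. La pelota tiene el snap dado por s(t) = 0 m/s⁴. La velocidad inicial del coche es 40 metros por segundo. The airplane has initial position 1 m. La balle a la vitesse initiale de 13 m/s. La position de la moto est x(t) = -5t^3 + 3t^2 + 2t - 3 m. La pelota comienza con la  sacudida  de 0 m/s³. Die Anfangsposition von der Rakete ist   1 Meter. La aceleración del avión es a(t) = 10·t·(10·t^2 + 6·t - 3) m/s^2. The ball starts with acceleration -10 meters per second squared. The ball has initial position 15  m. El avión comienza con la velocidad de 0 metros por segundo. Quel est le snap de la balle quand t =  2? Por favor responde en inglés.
From the given snap equation s(t) = 0, we substitute t = 2 to get s = 0.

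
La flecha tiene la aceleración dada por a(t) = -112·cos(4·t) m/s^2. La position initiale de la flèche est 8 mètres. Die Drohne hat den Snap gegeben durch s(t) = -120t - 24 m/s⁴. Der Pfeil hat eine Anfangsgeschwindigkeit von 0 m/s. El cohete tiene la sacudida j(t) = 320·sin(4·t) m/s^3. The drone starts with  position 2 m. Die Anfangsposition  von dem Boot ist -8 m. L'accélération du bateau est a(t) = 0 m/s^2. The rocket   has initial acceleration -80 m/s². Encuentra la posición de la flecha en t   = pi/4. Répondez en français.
Nous devons intégrer notre équation de l'accélération a(t) = -112·cos(4·t) 2 fois. En intégrant l'accélération et en utilisant la condition initiale v(0) = 0, nous obtenons v(t) = -28·sin(4·t). En intégrant la vitesse et en utilisant la condition initiale x(0) = 8, nous obtenons x(t) = 7·cos(4·t) + 1. De l'équation de la position x(t) = 7·cos(4·t) + 1, nous substituons t = pi/4 pour obtenir x = -6.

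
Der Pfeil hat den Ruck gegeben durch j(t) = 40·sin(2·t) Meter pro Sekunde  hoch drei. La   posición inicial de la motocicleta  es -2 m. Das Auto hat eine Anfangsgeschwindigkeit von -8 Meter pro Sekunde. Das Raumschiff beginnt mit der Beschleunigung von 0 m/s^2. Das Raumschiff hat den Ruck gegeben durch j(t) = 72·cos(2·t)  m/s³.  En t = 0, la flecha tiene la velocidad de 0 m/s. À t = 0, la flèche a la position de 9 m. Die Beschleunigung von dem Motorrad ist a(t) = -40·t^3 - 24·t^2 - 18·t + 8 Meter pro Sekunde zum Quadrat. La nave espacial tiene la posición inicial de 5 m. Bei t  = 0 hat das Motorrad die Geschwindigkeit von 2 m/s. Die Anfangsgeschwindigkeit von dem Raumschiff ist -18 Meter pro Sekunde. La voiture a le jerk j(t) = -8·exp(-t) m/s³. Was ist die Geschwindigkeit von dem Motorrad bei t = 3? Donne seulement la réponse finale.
Die Geschwindigkeit bei t = 3 ist v = -1081.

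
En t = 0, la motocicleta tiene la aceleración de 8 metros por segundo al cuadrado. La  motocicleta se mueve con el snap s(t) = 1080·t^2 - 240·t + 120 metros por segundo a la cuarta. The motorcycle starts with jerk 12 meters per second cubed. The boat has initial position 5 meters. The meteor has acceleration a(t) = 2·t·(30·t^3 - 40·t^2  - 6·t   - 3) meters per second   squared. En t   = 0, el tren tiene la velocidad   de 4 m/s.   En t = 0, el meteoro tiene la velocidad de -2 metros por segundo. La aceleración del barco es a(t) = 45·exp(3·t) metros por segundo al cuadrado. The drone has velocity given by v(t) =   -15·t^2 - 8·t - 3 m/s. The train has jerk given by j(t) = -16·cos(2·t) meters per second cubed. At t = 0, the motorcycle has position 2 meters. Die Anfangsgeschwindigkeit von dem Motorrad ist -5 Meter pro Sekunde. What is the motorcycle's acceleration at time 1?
To solve this, we need to take 2 antiderivatives of our snap equation s(t) = 1080·t^2 - 240·t + 120. Taking ∫s(t)dt and applying j(0) = 12, we find j(t) = 360·t^3 - 120·t^2 + 120·t + 12. Finding the integral of j(t) and using a(0) = 8: a(t) = 90·t^4 - 40·t^3 + 60·t^2 + 12·t + 8. Using a(t) = 90·t^4 - 40·t^3 + 60·t^2 + 12·t + 8 and substituting t = 1, we find a = 130.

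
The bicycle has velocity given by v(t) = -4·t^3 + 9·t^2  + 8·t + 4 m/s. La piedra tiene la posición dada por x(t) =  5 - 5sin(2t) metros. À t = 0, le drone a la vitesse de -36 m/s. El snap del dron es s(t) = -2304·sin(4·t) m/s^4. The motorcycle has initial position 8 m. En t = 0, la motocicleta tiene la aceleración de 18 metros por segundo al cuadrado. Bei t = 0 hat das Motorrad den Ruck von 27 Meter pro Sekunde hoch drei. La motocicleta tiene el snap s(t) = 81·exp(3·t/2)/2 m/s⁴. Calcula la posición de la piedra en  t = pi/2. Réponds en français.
De l'équation de la position x(t) = 5 - 5·sin(2·t), nous substituons t = pi/2 pour obtenir x = 5.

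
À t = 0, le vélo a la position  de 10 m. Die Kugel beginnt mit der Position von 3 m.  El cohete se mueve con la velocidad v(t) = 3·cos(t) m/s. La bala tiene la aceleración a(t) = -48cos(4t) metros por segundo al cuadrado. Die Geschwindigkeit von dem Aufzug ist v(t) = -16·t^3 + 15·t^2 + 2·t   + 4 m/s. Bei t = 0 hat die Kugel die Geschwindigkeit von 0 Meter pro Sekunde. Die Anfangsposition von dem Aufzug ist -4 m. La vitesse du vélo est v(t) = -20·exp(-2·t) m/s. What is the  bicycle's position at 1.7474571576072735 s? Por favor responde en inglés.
Starting from velocity v(t) = -20·exp(-2·t), we take 1 antiderivative. Taking ∫v(t)dt and applying x(0) = 10, we find x(t) = 10·exp(-2·t). From the given position equation x(t) = 10·exp(-2·t), we substitute t = 1.7474571576072735 to get x = 0.303513489740324.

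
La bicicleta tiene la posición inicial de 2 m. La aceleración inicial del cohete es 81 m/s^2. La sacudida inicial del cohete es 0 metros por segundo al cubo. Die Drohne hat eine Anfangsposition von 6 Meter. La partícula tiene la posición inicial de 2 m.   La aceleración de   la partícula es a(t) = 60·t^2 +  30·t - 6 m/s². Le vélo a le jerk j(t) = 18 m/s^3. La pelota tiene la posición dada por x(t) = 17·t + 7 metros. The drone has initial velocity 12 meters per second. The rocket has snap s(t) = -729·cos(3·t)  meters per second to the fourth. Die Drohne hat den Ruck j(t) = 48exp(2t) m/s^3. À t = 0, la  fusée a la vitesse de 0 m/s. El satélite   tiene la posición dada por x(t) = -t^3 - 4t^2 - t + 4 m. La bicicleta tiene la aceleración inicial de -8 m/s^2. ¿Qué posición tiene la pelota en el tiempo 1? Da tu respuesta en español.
Usando x(t) = 17·t + 7 y sustituyendo t = 1, encontramos x = 24.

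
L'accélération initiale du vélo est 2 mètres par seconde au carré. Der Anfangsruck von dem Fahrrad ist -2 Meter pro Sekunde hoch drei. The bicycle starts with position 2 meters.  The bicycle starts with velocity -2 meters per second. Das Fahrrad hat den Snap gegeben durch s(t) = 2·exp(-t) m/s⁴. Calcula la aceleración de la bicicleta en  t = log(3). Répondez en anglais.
We must find the antiderivative of our snap equation s(t) = 2·exp(-t) 2 times. The antiderivative of snap, with j(0) = -2, gives jerk: j(t) = -2·exp(-t). Finding the integral of j(t) and using a(0) = 2: a(t) = 2·exp(-t). We have acceleration a(t) = 2·exp(-t). Substituting t = log(3): a(log(3)) = 2/3.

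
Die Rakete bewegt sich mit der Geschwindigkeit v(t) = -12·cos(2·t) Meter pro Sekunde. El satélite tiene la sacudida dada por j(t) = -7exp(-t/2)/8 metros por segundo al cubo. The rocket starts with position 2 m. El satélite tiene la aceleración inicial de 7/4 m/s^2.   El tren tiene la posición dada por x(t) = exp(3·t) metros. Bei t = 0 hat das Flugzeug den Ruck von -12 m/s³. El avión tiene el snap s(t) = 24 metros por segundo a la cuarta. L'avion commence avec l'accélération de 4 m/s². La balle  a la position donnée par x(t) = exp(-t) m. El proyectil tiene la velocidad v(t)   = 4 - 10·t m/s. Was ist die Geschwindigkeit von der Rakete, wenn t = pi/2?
Mit v(t) = -12·cos(2·t) und Einsetzen von t = pi/2, finden wir v = 12.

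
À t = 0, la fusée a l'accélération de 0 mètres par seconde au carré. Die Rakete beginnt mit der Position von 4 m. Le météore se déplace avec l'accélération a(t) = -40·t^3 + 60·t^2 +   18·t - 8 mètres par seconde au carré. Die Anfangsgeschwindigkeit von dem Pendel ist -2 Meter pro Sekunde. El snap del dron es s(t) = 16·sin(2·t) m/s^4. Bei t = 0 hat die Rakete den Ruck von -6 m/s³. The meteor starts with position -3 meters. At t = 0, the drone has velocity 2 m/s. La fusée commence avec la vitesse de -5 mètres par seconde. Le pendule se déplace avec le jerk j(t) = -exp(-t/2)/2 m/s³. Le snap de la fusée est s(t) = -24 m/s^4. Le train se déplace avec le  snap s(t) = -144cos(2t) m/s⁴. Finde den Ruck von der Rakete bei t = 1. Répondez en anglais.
We must find the integral of our snap equation s(t) = -24 1 time. Finding the antiderivative of s(t) and using j(0) = -6: j(t) = -24·t - 6. We have jerk j(t) = -24·t - 6. Substituting t = 1: j(1) = -30.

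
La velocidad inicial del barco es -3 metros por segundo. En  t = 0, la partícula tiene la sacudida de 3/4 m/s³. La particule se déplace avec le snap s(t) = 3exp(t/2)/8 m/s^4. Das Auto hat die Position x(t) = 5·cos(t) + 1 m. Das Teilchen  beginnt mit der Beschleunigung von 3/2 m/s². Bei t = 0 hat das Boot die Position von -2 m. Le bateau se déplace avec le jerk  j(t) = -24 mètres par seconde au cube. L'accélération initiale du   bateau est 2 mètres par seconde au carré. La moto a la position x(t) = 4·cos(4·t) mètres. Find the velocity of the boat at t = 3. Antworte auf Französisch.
Nous devons intégrer notre équation du jerk j(t) = -24 2 fois. En prenant ∫j(t)dt et en appliquant a(0) = 2, nous trouvons a(t) = 2 - 24·t. En prenant ∫a(t)dt et en appliquant v(0) = -3, nous trouvons v(t) = -12·t^2 + 2·t - 3. En utilisant v(t) = -12·t^2 + 2·t - 3 et en substituant t = 3, nous trouvons v = -105.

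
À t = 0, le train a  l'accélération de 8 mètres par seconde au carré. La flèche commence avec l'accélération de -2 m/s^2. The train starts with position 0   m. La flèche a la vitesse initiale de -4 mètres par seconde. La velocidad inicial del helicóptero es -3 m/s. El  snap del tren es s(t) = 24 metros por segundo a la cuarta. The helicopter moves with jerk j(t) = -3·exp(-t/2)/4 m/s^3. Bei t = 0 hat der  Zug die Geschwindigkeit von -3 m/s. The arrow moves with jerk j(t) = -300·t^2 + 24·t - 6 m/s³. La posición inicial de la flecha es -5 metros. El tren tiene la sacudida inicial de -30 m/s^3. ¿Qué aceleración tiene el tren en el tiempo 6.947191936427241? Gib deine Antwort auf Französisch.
Nous devons trouver la primitive de notre équation du snap s(t) = 24 2 fois. En intégrant le snap et en utilisant la condition initiale j(0) = -30, nous obtenons j(t) = 24·t - 30. En intégrant le jerk et en utilisant la condition initiale a(0) = 8, nous obtenons a(t) = 12·t^2 - 30·t + 8. Nous avons l'accélération a(t) = 12·t^2 - 30·t + 8. En substituant t = 6.947191936427241: a(6.947191936427241) = 378.745951525899.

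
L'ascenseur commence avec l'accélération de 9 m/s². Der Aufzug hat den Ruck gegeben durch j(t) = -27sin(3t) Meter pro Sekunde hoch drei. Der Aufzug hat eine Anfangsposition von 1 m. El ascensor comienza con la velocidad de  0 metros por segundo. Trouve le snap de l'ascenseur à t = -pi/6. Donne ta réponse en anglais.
We must differentiate our jerk equation j(t) = -27·sin(3·t) 1 time. Taking d/dt of j(t), we find s(t) = -81·cos(3·t). We have snap s(t) = -81·cos(3·t). Substituting t = -pi/6: s(-pi/6) = 0.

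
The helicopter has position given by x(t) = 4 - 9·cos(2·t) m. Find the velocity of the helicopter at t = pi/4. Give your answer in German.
Um dies zu lösen, müssen wir 1 Ableitung unserer Gleichung für die Position x(t) = 4 - 9·cos(2·t) nehmen. Die Ableitung von der Position ergibt die Geschwindigkeit: v(t) = 18·sin(2·t). Aus der Gleichung für die Geschwindigkeit v(t) = 18·sin(2·t), setzen wir t = pi/4 ein und erhalten v = 18.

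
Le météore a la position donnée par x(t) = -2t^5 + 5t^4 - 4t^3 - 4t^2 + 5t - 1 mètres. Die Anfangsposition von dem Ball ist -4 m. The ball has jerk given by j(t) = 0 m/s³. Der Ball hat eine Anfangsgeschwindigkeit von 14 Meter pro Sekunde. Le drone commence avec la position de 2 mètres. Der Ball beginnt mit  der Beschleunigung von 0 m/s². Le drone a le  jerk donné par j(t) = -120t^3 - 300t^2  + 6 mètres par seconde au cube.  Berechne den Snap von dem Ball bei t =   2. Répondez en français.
En partant du jerk j(t) = 0, nous prenons 1 dérivée. La dérivée du jerk donne le snap: s(t) = 0. En utilisant s(t) = 0 et en substituant t = 2, nous trouvons s = 0.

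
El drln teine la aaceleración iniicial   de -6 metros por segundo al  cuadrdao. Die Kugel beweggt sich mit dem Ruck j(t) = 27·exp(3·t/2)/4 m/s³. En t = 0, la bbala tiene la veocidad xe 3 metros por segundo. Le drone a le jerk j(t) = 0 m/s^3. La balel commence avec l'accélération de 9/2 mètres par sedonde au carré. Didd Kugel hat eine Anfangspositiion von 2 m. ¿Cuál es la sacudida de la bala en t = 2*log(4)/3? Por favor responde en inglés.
We have jerk j(t) = 27·exp(3·t/2)/4. Substituting t = 2*log(4)/3: j(2*log(4)/3) = 27.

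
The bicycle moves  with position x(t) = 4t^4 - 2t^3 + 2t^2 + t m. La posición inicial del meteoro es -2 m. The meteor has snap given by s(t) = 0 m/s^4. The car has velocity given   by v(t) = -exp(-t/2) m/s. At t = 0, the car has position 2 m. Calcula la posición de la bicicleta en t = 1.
De la ecuación de la posición x(t) = 4·t^4 - 2·t^3 + 2·t^2 + t, sustituimos t = 1 para obtener x = 5.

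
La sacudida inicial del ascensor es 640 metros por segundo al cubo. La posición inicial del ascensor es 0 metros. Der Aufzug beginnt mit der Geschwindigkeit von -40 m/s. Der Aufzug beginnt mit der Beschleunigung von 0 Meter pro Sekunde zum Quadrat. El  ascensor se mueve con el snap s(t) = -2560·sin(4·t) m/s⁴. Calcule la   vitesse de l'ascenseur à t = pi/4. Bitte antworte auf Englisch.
Starting from snap s(t) = -2560·sin(4·t), we take 3 antiderivatives. Integrating snap and using the initial condition j(0) = 640, we get j(t) = 640·cos(4·t). Taking ∫j(t)dt and applying a(0) = 0, we find a(t) = 160·sin(4·t). Finding the integral of a(t) and using v(0) = -40: v(t) = -40·cos(4·t). From the given velocity equation v(t) = -40·cos(4·t), we substitute t = pi/4 to get v = 40.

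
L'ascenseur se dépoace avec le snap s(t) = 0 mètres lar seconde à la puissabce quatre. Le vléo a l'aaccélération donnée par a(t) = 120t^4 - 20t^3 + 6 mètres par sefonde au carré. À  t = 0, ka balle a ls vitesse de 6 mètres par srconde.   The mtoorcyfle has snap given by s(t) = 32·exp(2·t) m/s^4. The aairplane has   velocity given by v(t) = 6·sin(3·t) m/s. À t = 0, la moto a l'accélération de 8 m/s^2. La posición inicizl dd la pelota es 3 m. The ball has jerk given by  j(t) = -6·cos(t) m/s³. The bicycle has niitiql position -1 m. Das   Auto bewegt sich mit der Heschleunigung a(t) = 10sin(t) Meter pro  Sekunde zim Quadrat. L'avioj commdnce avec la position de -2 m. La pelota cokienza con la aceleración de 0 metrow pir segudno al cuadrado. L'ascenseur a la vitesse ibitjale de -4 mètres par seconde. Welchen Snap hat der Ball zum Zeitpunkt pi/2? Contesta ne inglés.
Starting from jerk j(t) = -6·cos(t), we take 1 derivative. Differentiating jerk, we get snap: s(t) = 6·sin(t). We have snap s(t) = 6·sin(t). Substituting t = pi/2: s(pi/2) = 6.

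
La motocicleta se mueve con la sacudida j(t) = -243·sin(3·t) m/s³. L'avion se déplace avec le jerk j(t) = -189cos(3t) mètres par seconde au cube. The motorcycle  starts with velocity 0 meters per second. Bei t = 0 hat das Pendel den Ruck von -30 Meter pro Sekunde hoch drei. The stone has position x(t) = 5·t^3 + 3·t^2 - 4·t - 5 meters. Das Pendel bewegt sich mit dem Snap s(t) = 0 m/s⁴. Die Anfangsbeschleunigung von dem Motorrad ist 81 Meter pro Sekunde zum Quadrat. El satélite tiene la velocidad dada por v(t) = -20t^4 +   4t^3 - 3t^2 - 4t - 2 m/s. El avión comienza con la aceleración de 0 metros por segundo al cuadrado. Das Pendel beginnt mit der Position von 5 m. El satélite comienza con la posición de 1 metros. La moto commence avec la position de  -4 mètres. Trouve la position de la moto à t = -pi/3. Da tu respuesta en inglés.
To solve this, we need to take 3 integrals of our jerk equation j(t) = -243·sin(3·t). Finding the integral of j(t) and using a(0) = 81: a(t) = 81·cos(3·t). Integrating acceleration and using the initial condition v(0) = 0, we get v(t) = 27·sin(3·t). Integrating velocity and using the initial condition x(0) = -4, we get x(t) = 5 - 9·cos(3·t). From the given position equation x(t) = 5 - 9·cos(3·t), we substitute t = -pi/3 to get x = 14.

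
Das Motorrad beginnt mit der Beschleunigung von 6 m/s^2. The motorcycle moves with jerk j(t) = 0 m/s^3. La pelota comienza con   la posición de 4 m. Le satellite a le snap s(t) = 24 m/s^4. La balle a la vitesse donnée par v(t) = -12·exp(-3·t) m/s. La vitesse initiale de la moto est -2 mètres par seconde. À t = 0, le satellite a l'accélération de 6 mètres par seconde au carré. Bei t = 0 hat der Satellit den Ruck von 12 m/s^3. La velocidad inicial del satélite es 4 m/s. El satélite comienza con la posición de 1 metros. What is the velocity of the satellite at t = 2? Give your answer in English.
To find the answer, we compute 3 antiderivatives of s(t) = 24. The antiderivative of snap, with j(0) = 12, gives jerk: j(t) = 24·t + 12. The antiderivative of jerk, with a(0) = 6, gives acceleration: a(t) = 12·t^2 + 12·t + 6. Integrating acceleration and using the initial condition v(0) = 4, we get v(t) = 4·t^3 + 6·t^2 + 6·t + 4. We have velocity v(t) = 4·t^3 + 6·t^2 + 6·t + 4. Substituting t = 2: v(2) = 72.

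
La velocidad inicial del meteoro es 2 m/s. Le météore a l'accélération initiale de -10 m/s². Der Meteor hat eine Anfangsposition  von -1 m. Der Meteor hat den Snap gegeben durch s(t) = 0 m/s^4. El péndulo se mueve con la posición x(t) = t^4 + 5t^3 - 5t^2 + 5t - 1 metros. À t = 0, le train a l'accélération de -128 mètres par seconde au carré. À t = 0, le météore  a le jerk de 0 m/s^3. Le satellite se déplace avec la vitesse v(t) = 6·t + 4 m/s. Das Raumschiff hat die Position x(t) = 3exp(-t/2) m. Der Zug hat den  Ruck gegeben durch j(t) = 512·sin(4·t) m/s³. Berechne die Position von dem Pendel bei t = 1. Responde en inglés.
We have position x(t) = t^4 + 5·t^3 - 5·t^2 + 5·t - 1. Substituting t = 1: x(1) = 5.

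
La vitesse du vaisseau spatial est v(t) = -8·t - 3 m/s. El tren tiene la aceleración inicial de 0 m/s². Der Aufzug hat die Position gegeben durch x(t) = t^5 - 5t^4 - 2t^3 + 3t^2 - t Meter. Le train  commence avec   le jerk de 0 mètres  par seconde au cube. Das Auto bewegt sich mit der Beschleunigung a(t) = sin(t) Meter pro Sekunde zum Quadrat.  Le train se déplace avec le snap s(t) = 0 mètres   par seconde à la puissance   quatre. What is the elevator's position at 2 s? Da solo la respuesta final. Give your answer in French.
La réponse est -54.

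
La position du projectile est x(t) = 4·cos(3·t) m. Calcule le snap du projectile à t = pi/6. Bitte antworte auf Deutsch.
Ausgehend von der Position x(t) = 4·cos(3·t), nehmen wir 4 Ableitungen. Mit d/dt von x(t) finden wir v(t) = -12·sin(3·t). Die Ableitung von der Geschwindigkeit ergibt die Beschleunigung: a(t) = -36·cos(3·t). Mit d/dt von a(t) finden wir j(t) = 108·sin(3·t). Mit d/dt von j(t) finden wir s(t) = 324·cos(3·t). Wir haben den Snap s(t) = 324·cos(3·t). Durch Einsetzen von t = pi/6: s(pi/6) = 0.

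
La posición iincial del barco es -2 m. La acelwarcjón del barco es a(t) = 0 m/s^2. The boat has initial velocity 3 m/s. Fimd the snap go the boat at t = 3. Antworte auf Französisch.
Pour résoudre ceci, nous devons prendre 2 dérivées de notre équation de l'accélération a(t) = 0. En prenant d/dt de a(t), nous trouvons j(t) = 0. La dérivée du jerk donne le snap: s(t) = 0. De l'équation du snap s(t) = 0, nous substituons t = 3 pour obtenir s = 0.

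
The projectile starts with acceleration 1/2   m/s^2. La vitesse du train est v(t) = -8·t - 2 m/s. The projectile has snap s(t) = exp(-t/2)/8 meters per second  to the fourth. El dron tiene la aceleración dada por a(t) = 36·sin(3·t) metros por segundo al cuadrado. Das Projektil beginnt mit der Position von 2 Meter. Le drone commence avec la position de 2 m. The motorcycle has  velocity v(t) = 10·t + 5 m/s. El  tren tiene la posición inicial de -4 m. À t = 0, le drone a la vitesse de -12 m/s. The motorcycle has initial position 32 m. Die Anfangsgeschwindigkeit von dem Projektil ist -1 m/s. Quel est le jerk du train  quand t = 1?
En partant de la vitesse v(t) = -8·t - 2, nous prenons 2 dérivées. En prenant d/dt de v(t), nous trouvons a(t) = -8. La dérivée de l'accélération donne le jerk: j(t) = 0. En utilisant j(t) = 0 et en substituant t = 1, nous trouvons j = 0.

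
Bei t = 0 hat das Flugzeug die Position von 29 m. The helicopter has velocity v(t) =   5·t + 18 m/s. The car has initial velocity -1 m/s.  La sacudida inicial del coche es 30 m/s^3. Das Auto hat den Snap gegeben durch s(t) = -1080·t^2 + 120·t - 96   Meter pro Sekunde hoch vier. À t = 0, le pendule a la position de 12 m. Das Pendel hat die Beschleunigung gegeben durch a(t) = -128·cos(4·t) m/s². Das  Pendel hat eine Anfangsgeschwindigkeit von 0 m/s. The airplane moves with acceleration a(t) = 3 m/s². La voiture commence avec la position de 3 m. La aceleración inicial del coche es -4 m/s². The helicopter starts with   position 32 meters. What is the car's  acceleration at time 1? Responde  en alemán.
Wir müssen die Stammfunktion unserer Gleichung für den Snap s(t) = -1080·t^2 + 120·t - 96 2-mal finden. Durch Integration von dem Snap und Verwendung der Anfangsbedingung j(0) = 30, erhalten wir j(t) = -360·t^3 + 60·t^2 - 96·t + 30. Mit ∫j(t)dt und Anwendung von a(0) = -4, finden wir a(t) = -90·t^4 + 20·t^3 - 48·t^2 + 30·t - 4. Aus der Gleichung für die Beschleunigung a(t) = -90·t^4 + 20·t^3 - 48·t^2 + 30·t - 4, setzen wir t = 1 ein und erhalten a = -92.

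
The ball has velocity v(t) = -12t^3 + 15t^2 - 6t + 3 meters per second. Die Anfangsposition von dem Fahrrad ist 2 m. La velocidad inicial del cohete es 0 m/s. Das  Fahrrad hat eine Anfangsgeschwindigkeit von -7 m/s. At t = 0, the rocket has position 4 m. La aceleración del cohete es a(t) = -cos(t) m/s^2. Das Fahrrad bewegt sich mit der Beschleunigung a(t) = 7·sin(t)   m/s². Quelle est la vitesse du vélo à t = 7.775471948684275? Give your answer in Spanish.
Partiendo de la aceleración a(t) = 7·sin(t), tomamos 1 antiderivada. Integrando la aceleración y usando la condición inicial v(0) = -7, obtenemos v(t) = -7·cos(t). Usando v(t) = -7·cos(t) y sustituyendo t = 7.775471948684275, encontramos v = -0.549003402686671.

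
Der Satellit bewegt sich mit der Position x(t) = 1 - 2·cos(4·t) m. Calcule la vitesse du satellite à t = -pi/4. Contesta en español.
Debemos derivar nuestra ecuación de la posición x(t) = 1 - 2·cos(4·t) 1 vez. Tomando d/dt de x(t), encontramos v(t) = 8·sin(4·t). Tenemos la velocidad v(t) = 8·sin(4·t). Sustituyendo t = -pi/4: v(-pi/4) = 0.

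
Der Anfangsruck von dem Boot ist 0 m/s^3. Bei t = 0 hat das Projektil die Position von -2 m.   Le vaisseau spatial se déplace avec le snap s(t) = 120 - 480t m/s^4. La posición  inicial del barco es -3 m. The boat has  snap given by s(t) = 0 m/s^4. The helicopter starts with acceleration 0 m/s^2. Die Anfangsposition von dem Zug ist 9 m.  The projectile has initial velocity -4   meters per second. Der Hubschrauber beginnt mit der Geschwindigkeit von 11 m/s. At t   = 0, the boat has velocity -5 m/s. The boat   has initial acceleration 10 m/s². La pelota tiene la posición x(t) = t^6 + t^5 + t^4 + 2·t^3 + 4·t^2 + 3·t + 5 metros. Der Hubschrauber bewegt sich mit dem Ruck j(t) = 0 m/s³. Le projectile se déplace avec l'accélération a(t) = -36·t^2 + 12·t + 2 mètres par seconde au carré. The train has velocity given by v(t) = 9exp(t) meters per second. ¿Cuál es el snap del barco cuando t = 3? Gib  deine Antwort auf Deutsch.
Aus der Gleichung für den Snap s(t) = 0, setzen wir t = 3 ein und erhalten s = 0.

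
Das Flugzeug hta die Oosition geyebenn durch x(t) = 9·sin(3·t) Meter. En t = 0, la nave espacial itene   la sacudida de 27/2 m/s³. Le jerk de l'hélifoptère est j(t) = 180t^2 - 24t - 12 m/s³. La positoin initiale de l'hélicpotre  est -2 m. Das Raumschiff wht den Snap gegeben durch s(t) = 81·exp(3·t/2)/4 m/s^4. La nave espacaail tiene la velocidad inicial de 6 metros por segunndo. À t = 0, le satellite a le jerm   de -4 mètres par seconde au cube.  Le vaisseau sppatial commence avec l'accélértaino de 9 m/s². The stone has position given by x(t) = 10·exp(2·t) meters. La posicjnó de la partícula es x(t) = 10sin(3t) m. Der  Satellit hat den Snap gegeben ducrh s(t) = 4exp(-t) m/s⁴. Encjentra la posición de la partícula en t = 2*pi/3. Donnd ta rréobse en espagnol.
Tenemos la posición x(t) = 10·sin(3·t). Sustituyendo t = 2*pi/3: x(2*pi/3) = 0.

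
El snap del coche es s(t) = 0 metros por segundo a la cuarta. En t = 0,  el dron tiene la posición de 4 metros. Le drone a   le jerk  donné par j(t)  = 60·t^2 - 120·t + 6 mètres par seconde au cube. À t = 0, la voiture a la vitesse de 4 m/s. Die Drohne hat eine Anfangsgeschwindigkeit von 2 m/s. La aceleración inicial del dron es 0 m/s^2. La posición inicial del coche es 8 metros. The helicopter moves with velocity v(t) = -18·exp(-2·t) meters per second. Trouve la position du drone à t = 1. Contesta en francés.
Pour résoudre ceci, nous devons prendre 3 primitives de notre équation du jerk j(t) = 60·t^2 - 120·t + 6. La primitive du jerk est l'accélération. En utilisant a(0) = 0, nous obtenons a(t) = 2·t·(10·t^2 - 30·t + 3). En prenant ∫a(t)dt et en appliquant v(0) = 2, nous trouvons v(t) = 5·t^4 - 20·t^3 + 3·t^2 + 2. La primitive de la vitesse, avec x(0) = 4, donne la position: x(t) = t^5 - 5·t^4 + t^3 + 2·t + 4. En utilisant x(t) = t^5 - 5·t^4 + t^3 + 2·t + 4 et en substituant t = 1, nous trouvons x = 3.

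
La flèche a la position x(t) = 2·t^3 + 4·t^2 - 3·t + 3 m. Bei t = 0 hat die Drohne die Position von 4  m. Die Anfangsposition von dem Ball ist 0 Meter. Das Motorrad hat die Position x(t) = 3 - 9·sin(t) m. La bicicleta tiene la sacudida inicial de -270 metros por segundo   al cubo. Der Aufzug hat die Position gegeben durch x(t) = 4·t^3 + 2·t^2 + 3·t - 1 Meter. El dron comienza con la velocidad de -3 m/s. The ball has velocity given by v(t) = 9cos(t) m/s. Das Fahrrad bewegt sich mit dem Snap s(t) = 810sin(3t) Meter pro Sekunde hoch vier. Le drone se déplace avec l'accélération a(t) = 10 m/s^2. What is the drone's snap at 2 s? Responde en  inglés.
To solve this, we need to take 2 derivatives of our acceleration equation a(t) = 10. Differentiating acceleration, we get jerk: j(t) = 0. Taking d/dt of j(t), we find s(t) = 0. Using s(t) = 0 and substituting t = 2, we find s = 0.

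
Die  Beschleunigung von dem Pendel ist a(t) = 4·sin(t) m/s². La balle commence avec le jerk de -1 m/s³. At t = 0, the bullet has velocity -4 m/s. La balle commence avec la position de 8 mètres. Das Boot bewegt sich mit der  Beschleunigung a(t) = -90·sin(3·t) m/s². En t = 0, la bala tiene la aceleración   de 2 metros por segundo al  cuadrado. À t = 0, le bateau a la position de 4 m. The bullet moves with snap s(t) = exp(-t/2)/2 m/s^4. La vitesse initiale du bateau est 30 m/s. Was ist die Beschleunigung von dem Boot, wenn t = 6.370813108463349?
Mit a(t) = -90·sin(3·t) und Einsetzen von t = 6.370813108463349, finden wir a = -23.3879374737358.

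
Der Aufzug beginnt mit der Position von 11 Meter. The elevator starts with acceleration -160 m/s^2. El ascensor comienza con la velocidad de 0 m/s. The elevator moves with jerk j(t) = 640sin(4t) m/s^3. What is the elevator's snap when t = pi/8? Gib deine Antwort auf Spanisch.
Partiendo de la sacudida j(t) = 640·sin(4·t), tomamos 1 derivada. Derivando la sacudida, obtenemos el snap: s(t) = 2560·cos(4·t). De la ecuación del snap s(t) = 2560·cos(4·t), sustituimos t = pi/8 para obtener s = 0.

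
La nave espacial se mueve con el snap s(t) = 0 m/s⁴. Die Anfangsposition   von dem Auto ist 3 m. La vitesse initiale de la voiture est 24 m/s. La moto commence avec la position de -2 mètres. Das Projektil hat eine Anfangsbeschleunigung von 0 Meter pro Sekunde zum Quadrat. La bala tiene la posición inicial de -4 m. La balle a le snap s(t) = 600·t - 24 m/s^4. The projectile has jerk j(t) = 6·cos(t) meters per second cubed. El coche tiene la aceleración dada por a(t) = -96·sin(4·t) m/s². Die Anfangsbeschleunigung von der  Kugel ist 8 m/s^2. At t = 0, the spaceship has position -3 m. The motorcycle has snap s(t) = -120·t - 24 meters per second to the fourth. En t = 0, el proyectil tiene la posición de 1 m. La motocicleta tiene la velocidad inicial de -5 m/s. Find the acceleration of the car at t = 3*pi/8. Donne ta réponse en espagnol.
Tenemos la aceleración a(t) = -96·sin(4·t). Sustituyendo t = 3*pi/8: a(3*pi/8) = 96.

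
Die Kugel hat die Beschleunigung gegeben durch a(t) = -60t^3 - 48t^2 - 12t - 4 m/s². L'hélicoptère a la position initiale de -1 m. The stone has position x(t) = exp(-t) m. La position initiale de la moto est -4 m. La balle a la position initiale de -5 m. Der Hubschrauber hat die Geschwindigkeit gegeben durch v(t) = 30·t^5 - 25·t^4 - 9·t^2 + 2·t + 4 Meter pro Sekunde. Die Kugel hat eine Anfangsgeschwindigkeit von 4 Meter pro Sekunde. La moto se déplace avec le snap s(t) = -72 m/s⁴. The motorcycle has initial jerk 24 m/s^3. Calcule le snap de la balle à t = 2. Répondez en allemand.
Ausgehend von der Beschleunigung a(t) = -60·t^3 - 48·t^2 - 12·t - 4, nehmen wir 2 Ableitungen. Die Ableitung von der Beschleunigung ergibt den Ruck: j(t) = -180·t^2 - 96·t - 12. Durch Ableiten von dem Ruck erhalten wir den Snap: s(t) = -360·t - 96. Mit s(t) = -360·t - 96 und Einsetzen von t = 2, finden wir s = -816.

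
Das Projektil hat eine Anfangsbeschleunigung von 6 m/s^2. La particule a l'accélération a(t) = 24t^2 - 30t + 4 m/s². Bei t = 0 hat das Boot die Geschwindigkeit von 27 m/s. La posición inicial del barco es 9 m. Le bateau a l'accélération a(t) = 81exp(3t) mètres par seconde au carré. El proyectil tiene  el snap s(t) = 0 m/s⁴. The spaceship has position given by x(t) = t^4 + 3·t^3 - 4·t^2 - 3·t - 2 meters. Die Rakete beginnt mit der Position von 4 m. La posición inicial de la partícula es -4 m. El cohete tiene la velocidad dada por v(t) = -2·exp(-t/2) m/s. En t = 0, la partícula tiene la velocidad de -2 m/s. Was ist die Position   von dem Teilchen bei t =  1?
Um dies zu lösen, müssen wir 2 Integrale unserer Gleichung für die Beschleunigung a(t) = 24·t^2 - 30·t + 4 finden. Das Integral von der Beschleunigung, mit v(0) = -2, ergibt die Geschwindigkeit: v(t) = 8·t^3 - 15·t^2 + 4·t - 2. Durch Integration von der Geschwindigkeit und Verwendung der Anfangsbedingung x(0) = -4, erhalten wir x(t) = 2·t^4 - 5·t^3 + 2·t^2 - 2·t - 4. Aus der Gleichung für die Position x(t) = 2·t^4 - 5·t^3 + 2·t^2 - 2·t - 4, setzen wir t = 1 ein und erhalten x = -7.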